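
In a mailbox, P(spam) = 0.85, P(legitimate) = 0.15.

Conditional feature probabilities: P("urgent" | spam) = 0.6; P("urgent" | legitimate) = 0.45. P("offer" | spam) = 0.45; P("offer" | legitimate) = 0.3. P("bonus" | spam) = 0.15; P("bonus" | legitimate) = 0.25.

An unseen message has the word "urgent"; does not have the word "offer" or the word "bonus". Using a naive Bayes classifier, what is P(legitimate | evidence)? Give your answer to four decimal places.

0.1294

spam: 0.85 × 0.6 × (1−0.45) × (1−0.15) = 0.238425
legitimate: 0.15 × 0.45 × (1−0.3) × (1−0.25) = 0.0354375
P(legitimate | x) = 0.0354375 / 0.2738625 ≈ 0.1294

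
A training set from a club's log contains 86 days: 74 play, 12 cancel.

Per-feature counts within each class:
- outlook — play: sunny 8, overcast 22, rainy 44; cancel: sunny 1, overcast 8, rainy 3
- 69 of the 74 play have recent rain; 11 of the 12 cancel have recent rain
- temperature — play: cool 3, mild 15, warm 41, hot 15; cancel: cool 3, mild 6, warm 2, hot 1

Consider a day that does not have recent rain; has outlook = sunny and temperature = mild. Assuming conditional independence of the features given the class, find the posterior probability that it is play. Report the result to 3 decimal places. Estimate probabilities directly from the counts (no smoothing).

play: (74/86) × (8/74) × (5/74) × (15/74) ≈ 0.00127406
cancel: (12/86) × (1/12) × (1/12) × (6/12) ≈ 0.000484496
P(play | x) = 0.00127406 / 0.001758556 ≈ 0.724

0.724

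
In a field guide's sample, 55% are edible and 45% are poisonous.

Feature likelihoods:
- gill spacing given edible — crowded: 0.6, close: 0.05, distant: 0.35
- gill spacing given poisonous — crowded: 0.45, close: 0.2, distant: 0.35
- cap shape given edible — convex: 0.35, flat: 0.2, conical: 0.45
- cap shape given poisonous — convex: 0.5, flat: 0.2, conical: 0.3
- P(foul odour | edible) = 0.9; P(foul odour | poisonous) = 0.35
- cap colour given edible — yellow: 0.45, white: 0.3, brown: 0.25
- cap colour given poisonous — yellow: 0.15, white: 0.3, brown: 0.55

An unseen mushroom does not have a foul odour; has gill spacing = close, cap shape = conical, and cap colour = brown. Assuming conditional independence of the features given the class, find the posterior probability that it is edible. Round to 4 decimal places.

edible: 0.55 × 0.05 × 0.45 × (1−0.9) × 0.25 = 0.000309375
poisonous: 0.45 × 0.2 × 0.3 × (1−0.35) × 0.55 = 0.0096525
P(edible | x) = 0.000309375 / 0.009961875 ≈ 0.0311

0.0311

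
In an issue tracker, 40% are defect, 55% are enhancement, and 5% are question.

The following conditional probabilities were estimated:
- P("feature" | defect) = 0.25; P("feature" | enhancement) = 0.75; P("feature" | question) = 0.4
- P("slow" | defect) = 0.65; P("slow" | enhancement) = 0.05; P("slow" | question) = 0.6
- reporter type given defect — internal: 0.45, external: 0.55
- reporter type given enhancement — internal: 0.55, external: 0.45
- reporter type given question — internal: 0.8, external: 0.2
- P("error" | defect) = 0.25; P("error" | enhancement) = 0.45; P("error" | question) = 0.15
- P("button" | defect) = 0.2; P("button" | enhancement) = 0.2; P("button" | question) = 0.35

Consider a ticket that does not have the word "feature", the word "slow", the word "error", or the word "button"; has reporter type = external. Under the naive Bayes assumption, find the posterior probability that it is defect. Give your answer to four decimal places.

defect: 0.4 × (1−0.25) × (1−0.65) × 0.55 × (1−0.25) × (1−0.2) = 0.03465
enhancement: 0.55 × (1−0.75) × (1−0.05) × 0.45 × (1−0.45) × (1−0.2) = 0.02586375
question: 0.05 × (1−0.4) × (1−0.6) × 0.2 × (1−0.15) × (1−0.35) = 0.001326
P(defect | x) = 0.03465 / 0.06183975 ≈ 0.5603

0.5603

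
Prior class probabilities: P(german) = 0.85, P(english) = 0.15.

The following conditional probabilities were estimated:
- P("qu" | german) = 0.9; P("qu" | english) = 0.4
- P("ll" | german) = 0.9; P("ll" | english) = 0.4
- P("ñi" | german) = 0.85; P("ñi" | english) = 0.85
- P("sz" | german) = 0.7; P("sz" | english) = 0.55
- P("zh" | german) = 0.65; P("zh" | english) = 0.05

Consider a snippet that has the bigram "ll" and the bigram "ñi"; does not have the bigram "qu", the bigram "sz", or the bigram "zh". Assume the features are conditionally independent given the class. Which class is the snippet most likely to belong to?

german: 0.85 × (1−0.9) × 0.9 × 0.85 × (1−0.7) × (1−0.65) = 0.006827625
english: 0.15 × (1−0.4) × 0.4 × 0.85 × (1−0.55) × (1−0.05) = 0.0130815
Highest score → english.

english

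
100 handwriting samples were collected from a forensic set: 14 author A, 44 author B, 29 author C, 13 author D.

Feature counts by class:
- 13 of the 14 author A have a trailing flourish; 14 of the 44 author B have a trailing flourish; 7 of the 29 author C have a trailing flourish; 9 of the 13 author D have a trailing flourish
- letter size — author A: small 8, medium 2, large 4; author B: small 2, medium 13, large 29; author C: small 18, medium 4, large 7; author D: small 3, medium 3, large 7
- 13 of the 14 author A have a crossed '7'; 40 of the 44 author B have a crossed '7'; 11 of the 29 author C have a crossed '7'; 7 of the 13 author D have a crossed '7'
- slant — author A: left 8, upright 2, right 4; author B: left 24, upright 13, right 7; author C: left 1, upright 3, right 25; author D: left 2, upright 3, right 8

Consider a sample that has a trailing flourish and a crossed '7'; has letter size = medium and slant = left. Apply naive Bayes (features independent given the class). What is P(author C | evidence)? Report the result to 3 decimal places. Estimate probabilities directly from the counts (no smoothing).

author A: (14/100) × (13/14) × (2/14) × (13/14) × (8/14) ≈ 0.00985423
author B: (44/100) × (14/44) × (13/44) × (40/44) × (24/44) ≈ 0.0205109
author C: (29/100) × (7/29) × (4/29) × (11/29) × (1/29) ≈ 0.000126286
author D: (13/100) × (9/13) × (3/13) × (7/13) × (2/13) ≈ 0.00172053
P(author C | x) = 0.000126286 / 0.032211946 ≈ 0.004

0.004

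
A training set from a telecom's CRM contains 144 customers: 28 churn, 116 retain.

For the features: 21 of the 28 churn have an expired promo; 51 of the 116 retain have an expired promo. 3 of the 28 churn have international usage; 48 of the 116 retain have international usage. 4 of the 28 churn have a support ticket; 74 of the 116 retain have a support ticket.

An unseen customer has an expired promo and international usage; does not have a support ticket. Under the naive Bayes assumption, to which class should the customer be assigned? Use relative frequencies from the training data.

retain

churn: (28/144) × (21/28) × (3/28) × (24/28) ≈ 0.0133929
retain: (116/144) × (51/116) × (48/116) × (42/116) ≈ 0.0530618
Highest score → retain.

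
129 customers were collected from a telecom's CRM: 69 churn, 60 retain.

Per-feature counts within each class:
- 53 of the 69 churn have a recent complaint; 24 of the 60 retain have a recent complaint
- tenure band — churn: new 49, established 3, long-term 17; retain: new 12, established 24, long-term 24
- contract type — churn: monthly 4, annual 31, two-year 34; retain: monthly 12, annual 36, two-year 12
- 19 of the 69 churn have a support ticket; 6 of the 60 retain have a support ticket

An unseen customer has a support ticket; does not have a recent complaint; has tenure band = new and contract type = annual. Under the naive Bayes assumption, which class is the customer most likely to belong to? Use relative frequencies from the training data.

churn: (69/129) × (16/69) × (49/69) × (31/69) × (19/69) ≈ 0.0108967
retain: (60/129) × (36/60) × (12/60) × (36/60) × (6/60) ≈ 0.00334884
Highest score → churn.

churn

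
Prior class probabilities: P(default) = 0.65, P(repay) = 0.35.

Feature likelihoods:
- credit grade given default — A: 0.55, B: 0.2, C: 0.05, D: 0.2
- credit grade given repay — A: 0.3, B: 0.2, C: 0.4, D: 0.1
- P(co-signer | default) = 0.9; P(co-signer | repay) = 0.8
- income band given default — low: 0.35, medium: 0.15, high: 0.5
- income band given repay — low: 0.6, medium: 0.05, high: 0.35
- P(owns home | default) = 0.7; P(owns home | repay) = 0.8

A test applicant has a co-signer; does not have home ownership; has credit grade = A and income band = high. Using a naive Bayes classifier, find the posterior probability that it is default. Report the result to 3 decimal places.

0.891

default: 0.65 × 0.55 × 0.9 × 0.5 × (1−0.7) = 0.0482625
repay: 0.35 × 0.3 × 0.8 × 0.35 × (1−0.8) = 0.00588
P(default | x) = 0.0482625 / 0.0541425 ≈ 0.891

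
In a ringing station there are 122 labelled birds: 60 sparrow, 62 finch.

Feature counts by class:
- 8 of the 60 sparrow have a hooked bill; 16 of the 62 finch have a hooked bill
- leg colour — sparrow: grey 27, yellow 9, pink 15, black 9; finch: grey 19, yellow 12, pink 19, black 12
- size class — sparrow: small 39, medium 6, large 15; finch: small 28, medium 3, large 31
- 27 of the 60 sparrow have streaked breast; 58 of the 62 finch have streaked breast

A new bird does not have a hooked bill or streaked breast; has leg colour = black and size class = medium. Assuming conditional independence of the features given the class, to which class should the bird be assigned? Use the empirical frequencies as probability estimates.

sparrow

sparrow: (60/122) × (52/60) × (9/60) × (6/60) × (33/60) ≈ 0.00351639
finch: (62/122) × (46/62) × (12/62) × (3/62) × (4/62) ≈ 0.000227817
Highest score → sparrow.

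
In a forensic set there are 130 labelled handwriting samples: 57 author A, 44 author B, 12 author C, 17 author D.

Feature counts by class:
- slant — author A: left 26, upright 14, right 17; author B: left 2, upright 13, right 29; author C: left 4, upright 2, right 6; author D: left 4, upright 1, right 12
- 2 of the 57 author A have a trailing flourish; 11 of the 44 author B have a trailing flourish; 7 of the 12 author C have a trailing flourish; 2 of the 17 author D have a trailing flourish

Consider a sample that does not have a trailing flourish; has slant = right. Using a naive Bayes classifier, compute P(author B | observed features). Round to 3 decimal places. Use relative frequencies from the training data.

author A: (57/130) × (17/57) × (55/57) ≈ 0.126181
author B: (44/130) × (29/44) × (33/44) ≈ 0.167308
author C: (12/130) × (6/12) × (5/12) ≈ 0.0192308
author D: (17/130) × (12/17) × (15/17) ≈ 0.081448
P(author B | x) = 0.167308 / 0.3941678 ≈ 0.424

0.424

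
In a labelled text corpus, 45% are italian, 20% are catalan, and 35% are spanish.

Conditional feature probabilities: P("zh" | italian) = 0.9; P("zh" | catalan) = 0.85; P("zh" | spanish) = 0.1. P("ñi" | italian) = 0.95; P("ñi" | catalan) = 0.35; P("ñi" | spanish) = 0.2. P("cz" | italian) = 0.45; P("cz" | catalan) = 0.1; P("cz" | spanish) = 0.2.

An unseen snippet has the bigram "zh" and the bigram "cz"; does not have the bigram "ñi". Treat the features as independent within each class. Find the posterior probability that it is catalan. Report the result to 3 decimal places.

0.429

italian: 0.45 × 0.9 × (1−0.95) × 0.45 = 0.0091125
catalan: 0.2 × 0.85 × (1−0.35) × 0.1 = 0.01105
spanish: 0.35 × 0.1 × (1−0.2) × 0.2 = 0.0056
P(catalan | x) = 0.01105 / 0.0257625 ≈ 0.429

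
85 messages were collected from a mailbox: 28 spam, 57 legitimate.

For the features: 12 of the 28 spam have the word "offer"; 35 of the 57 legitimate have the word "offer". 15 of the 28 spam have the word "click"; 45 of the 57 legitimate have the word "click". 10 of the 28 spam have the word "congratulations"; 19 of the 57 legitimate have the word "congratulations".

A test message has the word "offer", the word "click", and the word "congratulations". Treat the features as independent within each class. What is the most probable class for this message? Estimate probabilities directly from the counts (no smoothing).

spam: (28/85) × (12/28) × (15/28) × (10/28) ≈ 0.0270108
legitimate: (57/85) × (35/57) × (45/57) × (19/57) ≈ 0.108359
Highest score → legitimate.

legitimate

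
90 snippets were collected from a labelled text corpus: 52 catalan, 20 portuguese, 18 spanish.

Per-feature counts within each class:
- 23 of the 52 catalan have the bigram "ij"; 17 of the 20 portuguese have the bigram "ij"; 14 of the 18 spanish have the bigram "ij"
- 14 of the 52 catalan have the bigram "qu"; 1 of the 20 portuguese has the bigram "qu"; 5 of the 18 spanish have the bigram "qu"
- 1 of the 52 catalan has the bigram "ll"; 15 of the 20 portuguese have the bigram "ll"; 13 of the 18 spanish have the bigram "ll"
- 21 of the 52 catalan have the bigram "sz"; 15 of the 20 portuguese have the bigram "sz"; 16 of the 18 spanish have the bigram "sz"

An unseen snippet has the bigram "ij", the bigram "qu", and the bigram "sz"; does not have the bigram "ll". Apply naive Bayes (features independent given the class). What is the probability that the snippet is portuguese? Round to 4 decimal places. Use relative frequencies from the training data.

catalan: (52/90) × (23/52) × (14/52) × (51/52) × (21/52) ≈ 0.0272516
portuguese: (20/90) × (17/20) × (1/20) × (5/20) × (15/20) ≈ 0.00177083
spanish: (18/90) × (14/18) × (5/18) × (5/18) × (16/18) ≈ 0.0106691
P(portuguese | x) = 0.00177083 / 0.03969153 ≈ 0.0446

0.0446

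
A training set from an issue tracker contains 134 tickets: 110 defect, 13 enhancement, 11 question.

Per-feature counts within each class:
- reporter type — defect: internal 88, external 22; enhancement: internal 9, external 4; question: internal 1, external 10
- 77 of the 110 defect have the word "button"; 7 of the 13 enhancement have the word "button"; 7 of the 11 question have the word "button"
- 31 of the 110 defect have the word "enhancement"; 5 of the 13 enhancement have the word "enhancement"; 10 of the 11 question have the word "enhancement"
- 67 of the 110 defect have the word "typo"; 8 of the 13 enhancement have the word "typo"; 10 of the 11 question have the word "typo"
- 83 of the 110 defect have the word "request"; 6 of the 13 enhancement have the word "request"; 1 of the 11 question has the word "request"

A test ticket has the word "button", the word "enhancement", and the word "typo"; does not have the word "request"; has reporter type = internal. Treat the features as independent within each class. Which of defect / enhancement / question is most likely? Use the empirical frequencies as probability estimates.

defect

defect: (110/134) × (88/110) × (77/110) × (31/110) × (67/110) × (27/110) ≈ 0.0193686
enhancement: (13/134) × (9/13) × (7/13) × (5/13) × (8/13) × (7/13) ≈ 0.00460915
question: (11/134) × (1/11) × (7/11) × (10/11) × (10/11) × (10/11) ≈ 0.00356798
Highest score → defect.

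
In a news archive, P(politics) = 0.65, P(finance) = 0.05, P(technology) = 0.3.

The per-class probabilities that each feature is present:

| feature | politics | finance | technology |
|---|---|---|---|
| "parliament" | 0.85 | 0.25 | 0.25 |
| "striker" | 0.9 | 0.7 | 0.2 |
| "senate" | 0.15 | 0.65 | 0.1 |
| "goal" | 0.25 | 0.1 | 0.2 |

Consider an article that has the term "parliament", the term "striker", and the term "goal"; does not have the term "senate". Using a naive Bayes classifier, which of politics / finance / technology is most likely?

politics: 0.65 × 0.85 × 0.9 × (1−0.15) × 0.25 = 0.105665625
finance: 0.05 × 0.25 × 0.7 × (1−0.65) × 0.1 = 0.00030625
technology: 0.3 × 0.25 × 0.2 × (1−0.1) × 0.2 = 0.0027
Highest score → politics.

politics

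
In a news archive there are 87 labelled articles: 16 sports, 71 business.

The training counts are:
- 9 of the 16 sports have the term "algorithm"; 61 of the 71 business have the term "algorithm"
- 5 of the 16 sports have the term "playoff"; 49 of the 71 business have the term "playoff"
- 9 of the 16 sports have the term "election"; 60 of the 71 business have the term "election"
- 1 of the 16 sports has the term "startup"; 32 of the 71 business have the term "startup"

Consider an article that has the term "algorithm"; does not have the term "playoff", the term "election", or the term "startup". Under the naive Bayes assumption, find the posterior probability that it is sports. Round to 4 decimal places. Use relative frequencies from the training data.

0.6121

sports: (16/87) × (9/16) × (11/16) × (7/16) × (15/16) ≈ 0.0291706
business: (71/87) × (61/71) × (22/71) × (11/71) × (39/71) ≈ 0.0184891
P(sports | x) = 0.0291706 / 0.0476597 ≈ 0.6121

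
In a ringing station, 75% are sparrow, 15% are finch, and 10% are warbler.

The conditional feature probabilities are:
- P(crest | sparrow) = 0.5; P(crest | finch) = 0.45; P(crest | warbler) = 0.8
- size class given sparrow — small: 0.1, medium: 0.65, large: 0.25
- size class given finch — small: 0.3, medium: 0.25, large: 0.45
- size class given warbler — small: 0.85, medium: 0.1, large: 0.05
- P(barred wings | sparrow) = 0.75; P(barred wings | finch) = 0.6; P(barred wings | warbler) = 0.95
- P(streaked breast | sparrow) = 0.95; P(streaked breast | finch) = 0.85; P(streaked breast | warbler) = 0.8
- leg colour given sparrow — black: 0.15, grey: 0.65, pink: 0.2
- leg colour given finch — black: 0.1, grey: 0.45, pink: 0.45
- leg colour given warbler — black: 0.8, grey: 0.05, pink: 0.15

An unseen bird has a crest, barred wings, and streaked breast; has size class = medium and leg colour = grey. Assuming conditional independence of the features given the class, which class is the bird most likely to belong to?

sparrow

sparrow: 0.75 × 0.5 × 0.65 × 0.75 × 0.95 × 0.65 = 0.11288671875
finch: 0.15 × 0.45 × 0.25 × 0.6 × 0.85 × 0.45 = 0.0038728125
warbler: 0.1 × 0.8 × 0.1 × 0.95 × 0.8 × 0.05 = 0.000304
Highest score → sparrow.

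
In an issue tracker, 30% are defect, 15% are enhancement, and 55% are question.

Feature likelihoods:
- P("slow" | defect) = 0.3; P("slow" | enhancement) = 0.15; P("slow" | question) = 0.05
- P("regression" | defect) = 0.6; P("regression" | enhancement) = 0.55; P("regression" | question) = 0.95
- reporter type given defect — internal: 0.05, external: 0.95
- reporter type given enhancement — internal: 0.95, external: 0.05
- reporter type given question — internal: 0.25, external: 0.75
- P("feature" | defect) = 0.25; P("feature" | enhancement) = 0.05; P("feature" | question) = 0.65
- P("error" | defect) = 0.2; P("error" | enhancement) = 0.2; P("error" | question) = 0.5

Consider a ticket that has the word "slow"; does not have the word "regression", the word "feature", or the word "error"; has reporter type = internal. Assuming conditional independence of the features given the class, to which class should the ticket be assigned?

enhancement

defect: 0.3 × 0.3 × (1−0.6) × 0.05 × (1−0.25) × (1−0.2) = 0.00108
enhancement: 0.15 × 0.15 × (1−0.55) × 0.95 × (1−0.05) × (1−0.2) = 0.00731025
question: 0.55 × 0.05 × (1−0.95) × 0.25 × (1−0.65) × (1−0.5) = 0.00006015625
Highest score → enhancement.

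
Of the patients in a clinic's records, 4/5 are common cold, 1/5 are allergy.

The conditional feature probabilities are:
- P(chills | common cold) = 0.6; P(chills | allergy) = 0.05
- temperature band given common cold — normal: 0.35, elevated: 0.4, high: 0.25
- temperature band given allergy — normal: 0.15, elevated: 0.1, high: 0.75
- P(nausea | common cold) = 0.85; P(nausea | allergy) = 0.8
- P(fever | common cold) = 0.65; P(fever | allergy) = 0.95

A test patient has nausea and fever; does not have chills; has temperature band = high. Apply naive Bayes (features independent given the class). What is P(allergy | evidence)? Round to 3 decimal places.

common cold: 0.8 × (1−0.6) × 0.25 × 0.85 × 0.65 = 0.0442
allergy: 0.2 × (1−0.05) × 0.75 × 0.8 × 0.95 = 0.1083
P(allergy | x) = 0.1083 / 0.1525 ≈ 0.710

0.710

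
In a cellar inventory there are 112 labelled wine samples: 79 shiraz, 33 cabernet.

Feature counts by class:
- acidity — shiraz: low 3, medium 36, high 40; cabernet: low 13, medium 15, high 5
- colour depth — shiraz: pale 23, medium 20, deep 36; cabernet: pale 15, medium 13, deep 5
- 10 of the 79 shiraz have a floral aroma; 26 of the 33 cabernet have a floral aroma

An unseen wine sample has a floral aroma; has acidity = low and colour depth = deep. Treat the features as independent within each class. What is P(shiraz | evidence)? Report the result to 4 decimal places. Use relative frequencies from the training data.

0.1003

shiraz: (79/112) × (3/79) × (36/79) × (10/79) ≈ 0.00154508
cabernet: (33/112) × (13/33) × (5/33) × (26/33) ≈ 0.0138561
P(shiraz | x) = 0.00154508 / 0.01540118 ≈ 0.1003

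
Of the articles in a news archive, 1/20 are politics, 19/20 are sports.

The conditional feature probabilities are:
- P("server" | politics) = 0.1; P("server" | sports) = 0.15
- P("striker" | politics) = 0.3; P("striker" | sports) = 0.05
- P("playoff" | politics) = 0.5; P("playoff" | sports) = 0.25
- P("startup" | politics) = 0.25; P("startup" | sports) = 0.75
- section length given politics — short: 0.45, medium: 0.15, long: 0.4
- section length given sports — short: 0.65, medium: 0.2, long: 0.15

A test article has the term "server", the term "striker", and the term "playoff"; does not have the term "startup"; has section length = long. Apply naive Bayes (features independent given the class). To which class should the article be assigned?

politics: 0.05 × 0.1 × 0.3 × 0.5 × (1−0.25) × 0.4 = 0.000225
sports: 0.95 × 0.15 × 0.05 × 0.25 × (1−0.75) × 0.15 = 0.000066796875
Highest score → politics.

politics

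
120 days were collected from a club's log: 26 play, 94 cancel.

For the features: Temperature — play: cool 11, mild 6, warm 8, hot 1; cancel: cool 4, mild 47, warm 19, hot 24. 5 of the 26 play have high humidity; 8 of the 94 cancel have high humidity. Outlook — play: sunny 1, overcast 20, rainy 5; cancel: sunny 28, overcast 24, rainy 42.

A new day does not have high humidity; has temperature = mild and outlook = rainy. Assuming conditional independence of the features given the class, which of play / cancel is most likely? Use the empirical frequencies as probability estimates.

play: (26/120) × (6/26) × (21/26) × (5/26) ≈ 0.00776627
cancel: (94/120) × (47/94) × (86/94) × (42/94) ≈ 0.160106
Highest score → cancel.

cancel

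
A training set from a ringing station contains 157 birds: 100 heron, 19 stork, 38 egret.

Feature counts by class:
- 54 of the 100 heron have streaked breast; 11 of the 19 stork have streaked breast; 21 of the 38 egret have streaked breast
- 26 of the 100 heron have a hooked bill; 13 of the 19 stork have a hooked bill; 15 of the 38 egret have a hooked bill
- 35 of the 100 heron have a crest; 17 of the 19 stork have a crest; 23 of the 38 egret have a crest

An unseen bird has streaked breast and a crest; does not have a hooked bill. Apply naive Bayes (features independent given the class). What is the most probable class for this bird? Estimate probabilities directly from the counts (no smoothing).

heron

heron: (100/157) × (54/100) × (74/100) × (35/100) ≈ 0.0890828
stork: (19/157) × (11/19) × (6/19) × (17/19) ≈ 0.0197964
egret: (38/157) × (21/38) × (23/38) × (23/38) ≈ 0.0490014
Highest score → heron.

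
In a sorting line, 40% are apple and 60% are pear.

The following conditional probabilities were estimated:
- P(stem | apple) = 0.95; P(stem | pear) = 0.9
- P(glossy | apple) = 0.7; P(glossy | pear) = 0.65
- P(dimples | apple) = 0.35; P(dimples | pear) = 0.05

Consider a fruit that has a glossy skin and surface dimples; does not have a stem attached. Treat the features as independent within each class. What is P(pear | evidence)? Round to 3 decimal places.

0.285

apple: 0.4 × (1−0.95) × 0.7 × 0.35 = 0.0049
pear: 0.6 × (1−0.9) × 0.65 × 0.05 = 0.00195
P(pear | x) = 0.00195 / 0.00685 ≈ 0.285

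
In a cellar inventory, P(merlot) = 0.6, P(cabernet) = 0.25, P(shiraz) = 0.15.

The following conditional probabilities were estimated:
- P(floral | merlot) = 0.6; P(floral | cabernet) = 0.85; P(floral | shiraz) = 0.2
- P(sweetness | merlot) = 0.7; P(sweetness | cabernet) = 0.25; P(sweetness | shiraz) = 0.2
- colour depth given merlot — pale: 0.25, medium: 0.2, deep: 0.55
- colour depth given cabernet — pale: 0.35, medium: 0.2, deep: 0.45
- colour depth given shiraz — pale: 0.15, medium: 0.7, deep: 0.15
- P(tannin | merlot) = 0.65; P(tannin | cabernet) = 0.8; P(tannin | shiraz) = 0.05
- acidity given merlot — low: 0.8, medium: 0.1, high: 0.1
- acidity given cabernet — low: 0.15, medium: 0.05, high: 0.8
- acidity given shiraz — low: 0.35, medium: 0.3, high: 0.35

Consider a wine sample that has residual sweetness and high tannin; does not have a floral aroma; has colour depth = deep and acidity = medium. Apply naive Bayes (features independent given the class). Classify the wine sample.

merlot

merlot: 0.6 × (1−0.6) × 0.7 × 0.55 × 0.65 × 0.1 = 0.006006
cabernet: 0.25 × (1−0.85) × 0.25 × 0.45 × 0.8 × 0.05 = 0.00016875
shiraz: 0.15 × (1−0.2) × 0.2 × 0.15 × 0.05 × 0.3 = 0.000054
Highest score → merlot.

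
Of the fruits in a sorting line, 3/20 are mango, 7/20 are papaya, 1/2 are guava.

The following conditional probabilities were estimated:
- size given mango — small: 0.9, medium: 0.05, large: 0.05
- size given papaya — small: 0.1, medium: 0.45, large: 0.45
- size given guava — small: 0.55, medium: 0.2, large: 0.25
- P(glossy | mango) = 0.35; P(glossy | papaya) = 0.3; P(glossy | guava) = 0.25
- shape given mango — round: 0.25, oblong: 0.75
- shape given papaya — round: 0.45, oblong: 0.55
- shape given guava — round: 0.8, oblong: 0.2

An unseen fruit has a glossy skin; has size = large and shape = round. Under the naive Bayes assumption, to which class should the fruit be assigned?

mango: 0.15 × 0.05 × 0.35 × 0.25 = 0.00065625
papaya: 0.35 × 0.45 × 0.3 × 0.45 = 0.0212625
guava: 0.5 × 0.25 × 0.25 × 0.8 = 0.025
Highest score → guava.

guava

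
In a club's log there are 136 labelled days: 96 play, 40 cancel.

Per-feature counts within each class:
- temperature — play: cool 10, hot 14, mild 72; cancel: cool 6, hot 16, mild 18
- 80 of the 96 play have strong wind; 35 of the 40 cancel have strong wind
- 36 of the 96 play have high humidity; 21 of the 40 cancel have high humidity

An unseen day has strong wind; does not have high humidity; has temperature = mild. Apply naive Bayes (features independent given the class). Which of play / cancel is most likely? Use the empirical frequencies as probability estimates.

play

play: (96/136) × (72/96) × (80/96) × (60/96) ≈ 0.275735
cancel: (40/136) × (18/40) × (35/40) × (19/40) ≈ 0.0550092
Highest score → play.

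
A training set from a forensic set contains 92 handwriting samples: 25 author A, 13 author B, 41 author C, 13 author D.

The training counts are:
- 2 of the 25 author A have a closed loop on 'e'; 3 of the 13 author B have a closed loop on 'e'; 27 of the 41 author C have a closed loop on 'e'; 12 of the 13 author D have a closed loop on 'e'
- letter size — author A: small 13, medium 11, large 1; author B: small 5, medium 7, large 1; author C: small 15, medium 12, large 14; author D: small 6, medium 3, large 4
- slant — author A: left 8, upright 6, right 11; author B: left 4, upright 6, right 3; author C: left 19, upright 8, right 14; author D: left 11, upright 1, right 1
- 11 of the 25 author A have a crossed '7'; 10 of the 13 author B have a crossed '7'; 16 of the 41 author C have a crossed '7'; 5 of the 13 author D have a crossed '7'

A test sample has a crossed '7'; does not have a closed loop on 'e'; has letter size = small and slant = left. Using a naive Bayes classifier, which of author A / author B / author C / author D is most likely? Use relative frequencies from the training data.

author A

author A: (25/92) × (23/25) × (13/25) × (8/25) × (11/25) = 0.018304
author B: (13/92) × (10/13) × (5/13) × (4/13) × (10/13) ≈ 0.00989492
author C: (41/92) × (14/41) × (15/41) × (19/41) × (16/41) ≈ 0.0100682
author D: (13/92) × (1/13) × (6/13) × (11/13) × (5/13) ≈ 0.00163266
Highest score → author A.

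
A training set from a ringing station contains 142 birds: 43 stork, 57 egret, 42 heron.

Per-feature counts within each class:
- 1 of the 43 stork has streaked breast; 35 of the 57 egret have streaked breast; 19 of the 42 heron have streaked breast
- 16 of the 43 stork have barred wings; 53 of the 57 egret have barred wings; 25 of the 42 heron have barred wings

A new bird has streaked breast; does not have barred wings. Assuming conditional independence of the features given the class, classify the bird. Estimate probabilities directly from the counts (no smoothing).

stork: (43/142) × (1/43) × (27/43) ≈ 0.00442188
egret: (57/142) × (35/57) × (4/57) ≈ 0.0172968
heron: (42/142) × (19/42) × (17/42) ≈ 0.0541583
Highest score → heron.

heron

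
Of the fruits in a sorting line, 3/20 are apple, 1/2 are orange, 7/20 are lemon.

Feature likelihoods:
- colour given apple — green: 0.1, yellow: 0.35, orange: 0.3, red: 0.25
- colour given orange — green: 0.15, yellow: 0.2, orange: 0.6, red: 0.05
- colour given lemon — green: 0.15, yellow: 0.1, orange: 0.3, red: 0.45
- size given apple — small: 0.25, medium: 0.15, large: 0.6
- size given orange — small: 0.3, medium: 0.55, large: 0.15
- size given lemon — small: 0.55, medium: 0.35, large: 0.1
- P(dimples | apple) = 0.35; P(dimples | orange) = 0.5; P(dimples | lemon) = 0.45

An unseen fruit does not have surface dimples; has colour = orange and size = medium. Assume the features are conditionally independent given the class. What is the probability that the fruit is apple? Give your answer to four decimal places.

0.0410

apple: 0.15 × 0.3 × 0.15 × (1−0.35) = 0.0043875
orange: 0.5 × 0.6 × 0.55 × (1−0.5) = 0.0825
lemon: 0.35 × 0.3 × 0.35 × (1−0.45) = 0.0202125
P(apple | x) = 0.0043875 / 0.1071 ≈ 0.0410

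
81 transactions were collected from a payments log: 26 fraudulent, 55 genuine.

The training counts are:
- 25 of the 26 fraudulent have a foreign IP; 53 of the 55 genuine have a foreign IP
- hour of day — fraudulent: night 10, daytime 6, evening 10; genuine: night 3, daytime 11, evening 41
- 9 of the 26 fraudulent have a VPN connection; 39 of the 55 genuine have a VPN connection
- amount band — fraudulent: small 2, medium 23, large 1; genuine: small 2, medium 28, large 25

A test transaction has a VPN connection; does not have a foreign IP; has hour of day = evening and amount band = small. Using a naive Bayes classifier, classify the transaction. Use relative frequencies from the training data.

fraudulent: (26/81) × (1/26) × (10/26) × (9/26) × (2/26) ≈ 0.000126435
genuine: (55/81) × (2/55) × (41/55) × (39/55) × (2/55) ≈ 0.000474608
Highest score → genuine.

genuine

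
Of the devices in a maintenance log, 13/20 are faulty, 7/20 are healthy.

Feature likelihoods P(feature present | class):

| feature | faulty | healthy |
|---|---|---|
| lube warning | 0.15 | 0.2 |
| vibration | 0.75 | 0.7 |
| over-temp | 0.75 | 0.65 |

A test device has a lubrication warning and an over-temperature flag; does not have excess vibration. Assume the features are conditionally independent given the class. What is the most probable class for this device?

faulty

faulty: 0.65 × 0.15 × (1−0.75) × 0.75 = 0.01828125
healthy: 0.35 × 0.2 × (1−0.7) × 0.65 = 0.01365
Highest score → faulty.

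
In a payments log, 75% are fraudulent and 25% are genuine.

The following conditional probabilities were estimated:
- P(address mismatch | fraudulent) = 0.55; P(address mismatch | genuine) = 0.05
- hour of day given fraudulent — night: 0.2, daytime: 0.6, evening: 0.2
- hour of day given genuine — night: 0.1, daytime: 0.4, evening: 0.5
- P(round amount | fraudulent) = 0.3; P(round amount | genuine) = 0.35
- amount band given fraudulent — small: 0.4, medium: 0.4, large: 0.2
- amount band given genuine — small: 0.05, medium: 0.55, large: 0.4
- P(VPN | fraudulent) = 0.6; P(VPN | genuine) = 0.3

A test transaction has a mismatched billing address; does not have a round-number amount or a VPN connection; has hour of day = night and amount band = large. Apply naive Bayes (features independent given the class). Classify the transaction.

fraudulent

fraudulent: 0.75 × 0.55 × 0.2 × (1−0.3) × 0.2 × (1−0.6) = 0.00462
genuine: 0.25 × 0.05 × 0.1 × (1−0.35) × 0.4 × (1−0.3) = 0.0002275
Highest score → fraudulent.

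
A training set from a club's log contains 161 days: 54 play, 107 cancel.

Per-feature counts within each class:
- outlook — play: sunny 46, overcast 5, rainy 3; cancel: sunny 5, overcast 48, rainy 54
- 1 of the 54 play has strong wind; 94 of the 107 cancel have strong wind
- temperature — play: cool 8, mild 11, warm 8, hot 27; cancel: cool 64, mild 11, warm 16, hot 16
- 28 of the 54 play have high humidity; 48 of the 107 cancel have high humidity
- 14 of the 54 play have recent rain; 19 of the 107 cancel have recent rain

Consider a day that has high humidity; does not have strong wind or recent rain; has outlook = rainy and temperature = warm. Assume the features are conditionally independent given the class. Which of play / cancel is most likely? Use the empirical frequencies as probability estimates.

cancel

play: (54/161) × (3/54) × (53/54) × (8/54) × (28/54) × (40/54) ≈ 0.00104065
cancel: (107/161) × (54/107) × (13/107) × (16/107) × (48/107) × (88/107) ≈ 0.00224812
Highest score → cancel.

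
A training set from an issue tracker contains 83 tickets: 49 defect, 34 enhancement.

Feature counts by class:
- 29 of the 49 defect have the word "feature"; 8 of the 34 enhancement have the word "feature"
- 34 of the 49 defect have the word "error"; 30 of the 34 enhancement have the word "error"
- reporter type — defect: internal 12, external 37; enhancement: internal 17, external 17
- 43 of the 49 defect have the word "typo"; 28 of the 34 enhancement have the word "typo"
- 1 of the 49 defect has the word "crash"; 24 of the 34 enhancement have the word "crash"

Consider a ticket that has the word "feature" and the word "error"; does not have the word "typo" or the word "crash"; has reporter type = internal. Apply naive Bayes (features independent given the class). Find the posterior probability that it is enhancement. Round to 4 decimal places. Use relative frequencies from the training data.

0.2366

defect: (49/83) × (29/49) × (34/49) × (12/49) × (6/49) × (48/49) ≈ 0.00712177
enhancement: (34/83) × (8/34) × (30/34) × (17/34) × (6/34) × (10/34) ≈ 0.00220708
P(enhancement | x) = 0.00220708 / 0.00932885 ≈ 0.2366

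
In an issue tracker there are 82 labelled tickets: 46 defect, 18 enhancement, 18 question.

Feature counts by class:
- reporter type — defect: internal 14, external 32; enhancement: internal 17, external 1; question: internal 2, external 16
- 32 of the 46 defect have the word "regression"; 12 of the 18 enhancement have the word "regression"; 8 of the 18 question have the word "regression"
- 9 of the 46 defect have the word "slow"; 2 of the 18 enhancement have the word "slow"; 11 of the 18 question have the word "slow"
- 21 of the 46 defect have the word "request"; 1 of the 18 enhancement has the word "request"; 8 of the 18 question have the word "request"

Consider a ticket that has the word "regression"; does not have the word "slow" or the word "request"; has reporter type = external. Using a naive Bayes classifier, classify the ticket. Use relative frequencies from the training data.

defect

defect: (46/82) × (32/46) × (32/46) × (37/46) × (25/46) ≈ 0.118674
enhancement: (18/82) × (1/18) × (12/18) × (16/18) × (17/18) ≈ 0.00682525
question: (18/82) × (16/18) × (8/18) × (7/18) × (10/18) ≈ 0.018736
Highest score → defect.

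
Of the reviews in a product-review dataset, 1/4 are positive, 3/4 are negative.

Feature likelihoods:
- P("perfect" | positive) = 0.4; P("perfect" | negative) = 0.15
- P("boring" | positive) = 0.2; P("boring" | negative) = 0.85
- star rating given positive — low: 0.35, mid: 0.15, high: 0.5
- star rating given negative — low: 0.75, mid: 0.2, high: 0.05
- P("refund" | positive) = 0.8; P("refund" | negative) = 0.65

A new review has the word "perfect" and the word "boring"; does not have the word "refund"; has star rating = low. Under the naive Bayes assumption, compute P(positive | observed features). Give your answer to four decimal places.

positive: 0.25 × 0.4 × 0.2 × 0.35 × (1−0.8) = 0.0014
negative: 0.75 × 0.15 × 0.85 × 0.75 × (1−0.65) = 0.0251015625
P(positive | x) = 0.0014 / 0.0265015625 ≈ 0.0528

0.0528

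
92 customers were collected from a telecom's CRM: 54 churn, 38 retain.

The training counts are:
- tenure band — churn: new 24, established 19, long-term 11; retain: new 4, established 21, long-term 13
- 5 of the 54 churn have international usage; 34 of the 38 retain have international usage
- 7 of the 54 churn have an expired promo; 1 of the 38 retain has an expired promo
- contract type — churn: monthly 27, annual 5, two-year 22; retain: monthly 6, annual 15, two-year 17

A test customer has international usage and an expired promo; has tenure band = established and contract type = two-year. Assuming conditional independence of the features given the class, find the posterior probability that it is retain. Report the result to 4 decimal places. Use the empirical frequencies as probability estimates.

0.7042

churn: (54/92) × (19/54) × (5/54) × (7/54) × (22/54) ≈ 0.00100989
retain: (38/92) × (21/38) × (34/38) × (1/38) × (17/38) ≈ 0.00240441
P(retain | x) = 0.00240441 / 0.0034143 ≈ 0.7042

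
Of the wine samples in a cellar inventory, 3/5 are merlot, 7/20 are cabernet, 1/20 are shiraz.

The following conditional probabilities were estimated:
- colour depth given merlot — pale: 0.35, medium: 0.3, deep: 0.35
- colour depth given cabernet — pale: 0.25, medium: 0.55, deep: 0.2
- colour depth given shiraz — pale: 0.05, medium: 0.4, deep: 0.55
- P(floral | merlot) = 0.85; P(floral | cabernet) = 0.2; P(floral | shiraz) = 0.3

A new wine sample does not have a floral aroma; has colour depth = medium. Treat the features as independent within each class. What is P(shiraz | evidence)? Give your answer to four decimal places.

0.0718

merlot: 0.6 × 0.3 × (1−0.85) = 0.027
cabernet: 0.35 × 0.55 × (1−0.2) = 0.154
shiraz: 0.05 × 0.4 × (1−0.3) = 0.014
P(shiraz | x) = 0.014 / 0.195 ≈ 0.0718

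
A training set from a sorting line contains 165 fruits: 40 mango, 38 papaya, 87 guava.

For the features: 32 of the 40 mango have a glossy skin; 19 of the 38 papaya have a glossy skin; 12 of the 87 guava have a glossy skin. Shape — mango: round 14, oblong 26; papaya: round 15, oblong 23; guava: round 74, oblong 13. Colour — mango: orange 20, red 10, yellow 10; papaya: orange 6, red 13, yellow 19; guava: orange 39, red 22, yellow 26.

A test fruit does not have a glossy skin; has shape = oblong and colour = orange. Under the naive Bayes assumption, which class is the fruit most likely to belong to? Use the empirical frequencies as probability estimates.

guava

mango: (40/165) × (8/40) × (26/40) × (20/40) ≈ 0.0157576
papaya: (38/165) × (19/38) × (23/38) × (6/38) ≈ 0.0110048
guava: (87/165) × (75/87) × (13/87) × (39/87) ≈ 0.0304472
Highest score → guava.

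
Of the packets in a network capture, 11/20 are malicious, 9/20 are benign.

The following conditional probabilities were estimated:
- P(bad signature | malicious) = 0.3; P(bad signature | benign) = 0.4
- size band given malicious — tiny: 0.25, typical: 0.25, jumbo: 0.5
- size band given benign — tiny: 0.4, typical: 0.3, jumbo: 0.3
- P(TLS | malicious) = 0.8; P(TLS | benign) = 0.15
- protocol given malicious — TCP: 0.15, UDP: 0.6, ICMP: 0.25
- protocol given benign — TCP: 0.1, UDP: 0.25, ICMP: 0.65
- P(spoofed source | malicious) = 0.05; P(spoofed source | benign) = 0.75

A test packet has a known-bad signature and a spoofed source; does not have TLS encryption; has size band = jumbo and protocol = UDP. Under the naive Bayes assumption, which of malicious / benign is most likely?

benign

malicious: 0.55 × 0.3 × 0.5 × (1−0.8) × 0.6 × 0.05 = 0.000495
benign: 0.45 × 0.4 × 0.3 × (1−0.15) × 0.25 × 0.75 = 0.00860625
Highest score → benign.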